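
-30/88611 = -10/29537 ≈ -0.000339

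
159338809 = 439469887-280131078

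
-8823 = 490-9313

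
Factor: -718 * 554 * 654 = -1 * 2^3 * 3^1 * 109^1 * 277^1 * 359^1 = -260142888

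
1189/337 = 3 + 178/337≈3.53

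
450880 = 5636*80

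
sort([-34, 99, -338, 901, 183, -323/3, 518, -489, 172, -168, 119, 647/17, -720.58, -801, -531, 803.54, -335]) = [-801, -720.58, -531, -489, -338, -335, -168, -323/3, -34, 647/17, 99, 119, 172, 183, 518, 803.54, 901]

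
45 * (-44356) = -1996020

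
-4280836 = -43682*98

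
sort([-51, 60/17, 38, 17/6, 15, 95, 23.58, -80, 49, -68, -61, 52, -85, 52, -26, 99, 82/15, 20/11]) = [-85, -80, -68, -61, -51, -26, 20/11, 17/6, 60/17, 82/15, 15, 23.58, 38, 49, 52, 52, 95, 99]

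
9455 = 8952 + 503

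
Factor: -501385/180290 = -1*2^(-1)*11^(-2)*673^1 = -673/242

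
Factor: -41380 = -1 * 2^2 * 5^1 * 2069^1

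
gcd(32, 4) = 4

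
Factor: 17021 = 17021^1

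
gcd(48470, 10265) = 5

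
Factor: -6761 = -1*6761^1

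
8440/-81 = -104 - 16/81≈-104.20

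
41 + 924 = 965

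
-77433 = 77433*(-1) 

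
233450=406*575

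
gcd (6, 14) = 2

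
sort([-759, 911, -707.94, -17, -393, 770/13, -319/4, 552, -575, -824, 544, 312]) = [-824, -759, -707.94, -575, -393, -319/4, -17, 770/13, 312, 544, 552, 911]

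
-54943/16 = -3433-15/16 ≈ -3433.94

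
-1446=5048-6494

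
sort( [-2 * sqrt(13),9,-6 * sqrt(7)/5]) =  [-2 * sqrt(13),-6 * sqrt(7)/5,9]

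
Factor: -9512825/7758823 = -1 * 5^2 * 7^1 * 19^1 * 1373^(-1) * 2861^1 * 5651^(-1)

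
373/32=11+21/32 ≈ 11.66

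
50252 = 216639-166387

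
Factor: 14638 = 2^1*13^1*563^1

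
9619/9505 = 1 + 114/9505 ≈ 1.01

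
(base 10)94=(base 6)234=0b1011110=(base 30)34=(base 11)86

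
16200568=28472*569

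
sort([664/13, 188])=[664/13, 188]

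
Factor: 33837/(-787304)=-1*2^(-3)*3^1*7^(-1)*17^(-1)*827^(-1)*11279^1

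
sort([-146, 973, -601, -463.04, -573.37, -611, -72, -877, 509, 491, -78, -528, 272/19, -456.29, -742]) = [-877, -742, -611, -601, -573.37, -528, -463.04, -456.29, -146, -78, -72, 272/19, 491, 509, 973]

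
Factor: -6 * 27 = -1 * 2^1 * 3^4 = -162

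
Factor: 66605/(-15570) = -1*2^(-1)*3^(-2)*7^1*11^1 = -77/18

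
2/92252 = 1/46126 ≈ 0.0000217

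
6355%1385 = 815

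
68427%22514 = 885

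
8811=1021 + 7790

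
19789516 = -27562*(-718)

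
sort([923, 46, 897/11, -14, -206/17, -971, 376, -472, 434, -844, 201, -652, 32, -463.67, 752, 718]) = [-971, -844, -652, -472, -463.67, -14, -206/17, 32, 46, 897/11, 201, 376, 434, 718, 752, 923]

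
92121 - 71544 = 20577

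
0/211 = 0 = 0.00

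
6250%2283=1684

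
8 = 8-0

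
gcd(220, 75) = 5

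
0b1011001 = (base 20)49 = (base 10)89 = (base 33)2n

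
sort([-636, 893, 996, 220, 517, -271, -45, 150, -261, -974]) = [-974, -636, -271, -261, -45, 150, 220, 517, 893, 996]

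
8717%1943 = 945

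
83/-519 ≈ -0.160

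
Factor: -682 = -1*2^1*11^1*31^1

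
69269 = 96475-27206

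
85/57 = 1 + 28/57 ≈ 1.49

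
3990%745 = 265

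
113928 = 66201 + 47727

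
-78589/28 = -11227/4 = -2806.75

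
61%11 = 6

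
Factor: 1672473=3^1 * 11^1 * 59^1 * 859^1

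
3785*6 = 22710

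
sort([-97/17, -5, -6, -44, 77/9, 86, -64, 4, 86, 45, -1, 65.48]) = [-64, -44, -6, -97/17, -5, -1, 4, 77/9, 45, 65.48, 86, 86]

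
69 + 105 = 174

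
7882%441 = 385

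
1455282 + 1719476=3174758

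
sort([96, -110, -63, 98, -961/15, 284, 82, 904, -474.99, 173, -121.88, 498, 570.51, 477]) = [-474.99, -121.88, -110, -961/15, -63, 82, 96, 98, 173, 284, 477, 498, 570.51, 904]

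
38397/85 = 451 + 62/85 ≈ 451.73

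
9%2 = 1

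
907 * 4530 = 4108710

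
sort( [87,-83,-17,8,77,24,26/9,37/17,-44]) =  [-83,-44,-17,37/17,26/9,8,24,77,87]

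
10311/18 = 572 + 5/6 ≈ 572.83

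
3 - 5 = -2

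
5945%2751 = 443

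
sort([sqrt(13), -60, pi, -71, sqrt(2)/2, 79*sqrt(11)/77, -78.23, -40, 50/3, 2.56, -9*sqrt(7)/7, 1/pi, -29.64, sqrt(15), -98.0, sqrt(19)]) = [-98.0, -78.23, -71, -60, -40, -29.64, -9*sqrt(7)/7, 1/pi, sqrt(2)/2, 2.56, pi, 79*sqrt(11)/77, sqrt(13), sqrt(15), sqrt(19), 50/3]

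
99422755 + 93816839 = 193239594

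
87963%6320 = 5803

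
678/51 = 226/17 ≈ 13.29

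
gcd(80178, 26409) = 3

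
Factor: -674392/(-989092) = 2^1*13^(-1)*23^(-1)*827^(-1)*84299^1 = 168598/247273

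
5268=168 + 5100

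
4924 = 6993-2069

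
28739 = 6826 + 21913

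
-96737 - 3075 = -99812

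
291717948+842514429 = 1134232377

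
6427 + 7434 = 13861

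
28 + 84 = 112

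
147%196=147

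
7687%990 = 757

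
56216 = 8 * 7027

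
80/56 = 1 + 3/7 ≈ 1.43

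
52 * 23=1196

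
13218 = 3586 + 9632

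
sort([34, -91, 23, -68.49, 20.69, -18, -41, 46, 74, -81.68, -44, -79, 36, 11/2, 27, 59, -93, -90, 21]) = [-93, -91, -90, -81.68, -79, -68.49, -44, -41, -18, 11/2, 20.69, 21, 23, 27, 34, 36, 46, 59, 74]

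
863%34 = 13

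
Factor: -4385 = -1*5^1*877^1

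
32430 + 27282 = 59712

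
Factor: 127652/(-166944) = -1*2^(-3)*3^(-1)*7^1*37^(-1)*97^1 = -679/888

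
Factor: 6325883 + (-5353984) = 971899^1 = 971899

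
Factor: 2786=2^1*7^1*199^1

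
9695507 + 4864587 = 14560094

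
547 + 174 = 721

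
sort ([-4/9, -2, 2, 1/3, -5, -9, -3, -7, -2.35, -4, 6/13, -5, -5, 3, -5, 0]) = [-9, -7, -5, -5, -5, -5, -4, -3, -2.35, -2, -4/9, 0, 1/3, 6/13, 2, 3]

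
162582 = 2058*79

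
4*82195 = 328780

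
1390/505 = 278/101 ≈ 2.75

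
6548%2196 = 2156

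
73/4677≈0.0156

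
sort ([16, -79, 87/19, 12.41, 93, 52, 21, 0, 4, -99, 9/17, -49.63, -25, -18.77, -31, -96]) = [-99, -96, -79, -49.63, -31, -25, -18.77, 0, 9/17, 4, 87/19, 12.41, 16, 21, 52, 93]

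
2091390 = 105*19918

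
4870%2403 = 64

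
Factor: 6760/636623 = 2^3 * 5^1 * 3767^(-1) = 40/3767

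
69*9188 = 633972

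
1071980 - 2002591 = -930611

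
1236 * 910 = 1124760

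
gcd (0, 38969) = 38969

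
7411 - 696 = 6715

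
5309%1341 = 1286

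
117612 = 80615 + 36997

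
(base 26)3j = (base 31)34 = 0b1100001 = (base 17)5c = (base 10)97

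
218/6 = 109/3 ≈ 36.33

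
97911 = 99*989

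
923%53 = 22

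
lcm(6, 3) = 6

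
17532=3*5844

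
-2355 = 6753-9108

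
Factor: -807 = -1 * 3^1 * 269^1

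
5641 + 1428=7069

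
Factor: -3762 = -1*2^1*3^2*11^1*19^1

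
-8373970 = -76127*110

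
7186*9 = 64674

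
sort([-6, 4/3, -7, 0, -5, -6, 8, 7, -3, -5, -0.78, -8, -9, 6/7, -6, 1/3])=[-9, -8, -7, -6, -6, -6, -5, -5, -3, -0.78, 0, 1/3, 6/7, 4/3, 7, 8]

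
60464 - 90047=-29583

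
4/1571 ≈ 0.00255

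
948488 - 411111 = 537377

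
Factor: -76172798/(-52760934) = 3^(-2)*13^1*197^(-1)*14879^(-1)*2929723^1 = 38086399/26380467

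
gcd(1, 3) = 1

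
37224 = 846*44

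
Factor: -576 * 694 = -1 * 2^7 * 3^2 * 347^1 = -399744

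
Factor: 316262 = 2^1 * 31^1 * 5101^1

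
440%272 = 168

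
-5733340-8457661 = -14191001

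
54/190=27/95 ≈ 0.284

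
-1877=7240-9117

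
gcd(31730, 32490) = 190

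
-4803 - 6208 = -11011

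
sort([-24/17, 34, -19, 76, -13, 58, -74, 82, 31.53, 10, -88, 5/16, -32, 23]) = [-88, -74, -32, -19, -13, -24/17, 5/16, 10, 23, 31.53, 34, 58, 76, 82]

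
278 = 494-216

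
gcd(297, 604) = 1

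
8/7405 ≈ 0.00108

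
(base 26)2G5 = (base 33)1KO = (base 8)3355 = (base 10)1773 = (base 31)1Q6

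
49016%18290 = 12436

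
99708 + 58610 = 158318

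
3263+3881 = 7144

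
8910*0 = 0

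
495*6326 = 3131370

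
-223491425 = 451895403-675386828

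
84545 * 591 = 49966095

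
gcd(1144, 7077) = 1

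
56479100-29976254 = 26502846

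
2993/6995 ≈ 0.428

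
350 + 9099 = 9449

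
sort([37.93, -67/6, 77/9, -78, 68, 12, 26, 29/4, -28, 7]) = [-78, -28, -67/6, 7, 29/4, 77/9, 12, 26, 37.93, 68]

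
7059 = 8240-1181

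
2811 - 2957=-146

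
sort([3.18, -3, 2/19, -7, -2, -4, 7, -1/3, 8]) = [-7, -4, -3, -2, -1/3, 2/19, 3.18, 7, 8]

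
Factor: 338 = 2^1 * 13^2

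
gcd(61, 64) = 1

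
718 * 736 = 528448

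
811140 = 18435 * 44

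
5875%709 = 203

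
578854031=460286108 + 118567923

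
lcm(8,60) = 120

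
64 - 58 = 6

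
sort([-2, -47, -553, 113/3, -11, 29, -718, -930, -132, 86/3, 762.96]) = [-930, -718, -553, -132, -47, -11, -2, 86/3, 29, 113/3, 762.96]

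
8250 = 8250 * 1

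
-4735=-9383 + 4648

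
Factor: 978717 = 3^1*311^1*1049^1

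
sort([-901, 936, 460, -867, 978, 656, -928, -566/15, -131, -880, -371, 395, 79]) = [-928, -901, -880, -867, -371, -131, -566/15, 79, 395, 460, 656, 936, 978]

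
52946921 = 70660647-17713726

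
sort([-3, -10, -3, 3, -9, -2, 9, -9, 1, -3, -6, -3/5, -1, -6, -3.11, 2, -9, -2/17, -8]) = [-10, -9, -9, -9, -8, -6, -6, -3.11, -3, -3, -3, -2, -1, -3/5, -2/17, 1, 2, 3, 9]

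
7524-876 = 6648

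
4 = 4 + 0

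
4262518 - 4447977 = -185459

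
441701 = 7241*61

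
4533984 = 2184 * 2076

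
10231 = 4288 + 5943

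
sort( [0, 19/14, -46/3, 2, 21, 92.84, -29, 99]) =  [-29, -46/3, 0, 19/14, 2, 21, 92.84, 99]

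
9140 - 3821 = 5319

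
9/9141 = 3/3047 ≈ 0.000985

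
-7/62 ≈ -0.113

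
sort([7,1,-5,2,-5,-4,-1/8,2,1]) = [-5,-5,-4,-1/8,1,1,2,2,7]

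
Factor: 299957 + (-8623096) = -1 * 11^1 * 756649^1 = -8323139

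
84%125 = 84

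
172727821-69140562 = 103587259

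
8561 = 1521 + 7040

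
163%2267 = 163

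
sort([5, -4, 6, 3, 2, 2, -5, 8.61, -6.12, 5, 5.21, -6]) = [-6.12, -6, -5, -4, 2, 2, 3, 5, 5, 5.21, 6, 8.61]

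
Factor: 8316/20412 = 3^(-3)*11^1 = 11/27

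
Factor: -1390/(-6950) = 5^(-1) = 1/5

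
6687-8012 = -1325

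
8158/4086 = 4079/2043 ≈ 2.00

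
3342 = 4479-1137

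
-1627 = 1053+-2680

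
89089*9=801801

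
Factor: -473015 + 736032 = 19^1 * 109^1 * 127^1 = 263017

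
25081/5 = 5016 + 1/5 = 5016.20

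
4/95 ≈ 0.0421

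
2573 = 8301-5728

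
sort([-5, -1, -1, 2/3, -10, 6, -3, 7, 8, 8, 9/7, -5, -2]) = [-10, -5, -5, -3, -2, -1, -1, 2/3, 9/7, 6, 7, 8, 8]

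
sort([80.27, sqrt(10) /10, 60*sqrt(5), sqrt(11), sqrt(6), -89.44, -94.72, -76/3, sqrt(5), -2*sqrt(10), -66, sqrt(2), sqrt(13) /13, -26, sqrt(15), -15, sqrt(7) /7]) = [-94.72, -89.44, -66, -26, -76/3, -15, -2*sqrt(10), sqrt(13) /13, sqrt(10) /10, sqrt(7) /7, sqrt(2), sqrt(5), sqrt(6), sqrt(11), sqrt(15), 80.27, 60*sqrt(5)]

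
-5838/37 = -157 - 29/37 ≈ -157.78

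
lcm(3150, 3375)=47250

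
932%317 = 298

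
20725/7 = 2960+5/7 ≈ 2960.71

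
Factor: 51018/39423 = 2^1 * 11^1 * 17^(-1) = 22/17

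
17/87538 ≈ 0.000194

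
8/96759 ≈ 0.0000827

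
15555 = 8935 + 6620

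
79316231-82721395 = -3405164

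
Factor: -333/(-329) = 3^2*7^(-1)*37^1*47^(-1)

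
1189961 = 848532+341429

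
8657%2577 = 926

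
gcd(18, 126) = 18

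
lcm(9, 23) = 207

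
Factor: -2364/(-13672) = 2^(-1) * 3^1 * 197^1 * 1709^(-1) = 591/3418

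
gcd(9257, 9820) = 1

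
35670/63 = 11890/21 ≈ 566.19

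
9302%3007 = 281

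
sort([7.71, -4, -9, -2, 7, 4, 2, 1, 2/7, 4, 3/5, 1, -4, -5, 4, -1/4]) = [-9, -5, -4, -4, -2, -1/4, 2/7, 3/5, 1, 1, 2, 4, 4, 4, 7, 7.71]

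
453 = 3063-2610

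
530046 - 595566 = -65520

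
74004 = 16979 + 57025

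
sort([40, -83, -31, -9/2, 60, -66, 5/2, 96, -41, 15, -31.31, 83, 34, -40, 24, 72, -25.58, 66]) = [-83, -66, -41, -40, -31.31, -31, -25.58, -9/2, 5/2, 15, 24, 34, 40, 60, 66, 72, 83, 96]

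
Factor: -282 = -1 * 2^1 * 3^1 * 47^1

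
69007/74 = 932 + 39/74 ≈ 932.53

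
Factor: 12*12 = 2^4*3^2 = 144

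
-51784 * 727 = -37646968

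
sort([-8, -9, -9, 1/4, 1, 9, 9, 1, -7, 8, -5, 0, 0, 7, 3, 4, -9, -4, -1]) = [-9, -9, -9, -8, -7, -5, -4, -1, 0, 0, 1/4, 1, 1, 3, 4, 7, 8, 9, 9]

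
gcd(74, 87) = 1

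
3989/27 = 147 + 20/27 ≈ 147.74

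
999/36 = 27 + 3/4 = 27.75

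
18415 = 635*29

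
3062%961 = 179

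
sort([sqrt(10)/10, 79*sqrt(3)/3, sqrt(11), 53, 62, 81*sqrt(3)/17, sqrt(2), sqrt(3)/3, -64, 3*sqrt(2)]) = [-64, sqrt(10)/10, sqrt(3)/3, sqrt(2), sqrt(11), 3*sqrt(2), 81*sqrt(3)/17, 79*sqrt(3)/3, 53, 62]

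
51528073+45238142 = 96766215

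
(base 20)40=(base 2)1010000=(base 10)80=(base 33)2e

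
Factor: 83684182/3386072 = 2^(-2)*423259^(-1)*41842091^1 = 41842091/1693036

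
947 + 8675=9622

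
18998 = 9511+9487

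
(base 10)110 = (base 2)1101110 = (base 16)6e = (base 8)156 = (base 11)a0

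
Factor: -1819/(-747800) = 2^(-3) * 5^(-2) * 17^1 * 107^1 * 3739^(-1)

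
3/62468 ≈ 0.0000480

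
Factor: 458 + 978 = 2^2*359^1 = 1436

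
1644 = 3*548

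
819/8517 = 273/2839≈0.0962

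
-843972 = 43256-887228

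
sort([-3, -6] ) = [-6, -3] 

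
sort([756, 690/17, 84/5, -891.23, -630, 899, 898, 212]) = [-891.23, -630, 84/5, 690/17, 212, 756, 898, 899]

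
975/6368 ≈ 0.153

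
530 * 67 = 35510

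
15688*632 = 9914816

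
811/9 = 90 + 1/9 ≈ 90.11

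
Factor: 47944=2^3*13^1*461^1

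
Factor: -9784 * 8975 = -1 * 2^3 * 5^2 * 359^1 * 1223^1 = -87811400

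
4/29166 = 2/14583≈0.000137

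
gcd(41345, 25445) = 5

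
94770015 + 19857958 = 114627973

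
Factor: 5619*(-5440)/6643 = -1*2^6*3^1*5^1*7^(-1)*13^(-1)*17^1*73^(-1)*1873^1 = -30567360/6643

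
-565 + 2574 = 2009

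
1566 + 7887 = 9453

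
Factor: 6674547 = 3^1*11^1*257^1*787^1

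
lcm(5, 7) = 35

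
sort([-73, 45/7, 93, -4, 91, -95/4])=[-73, -95/4, -4, 45/7, 91, 93]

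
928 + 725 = 1653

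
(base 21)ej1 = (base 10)6574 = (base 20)g8e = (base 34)5nc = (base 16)19ae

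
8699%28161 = 8699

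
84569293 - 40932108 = 43637185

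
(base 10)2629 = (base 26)3n3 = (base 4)221011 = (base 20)6b9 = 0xa45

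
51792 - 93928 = -42136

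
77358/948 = 81 + 95/158 ≈ 81.60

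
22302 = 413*54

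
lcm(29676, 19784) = 59352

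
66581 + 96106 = 162687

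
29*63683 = 1846807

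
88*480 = 42240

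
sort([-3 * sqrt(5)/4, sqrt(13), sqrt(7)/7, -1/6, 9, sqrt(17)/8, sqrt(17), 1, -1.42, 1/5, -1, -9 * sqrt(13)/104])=[-3 * sqrt(5)/4, -1.42, -1, -9 * sqrt(13)/104, -1/6, 1/5, sqrt(7)/7, sqrt(17)/8, 1, sqrt(13), sqrt(17), 9]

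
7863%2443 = 534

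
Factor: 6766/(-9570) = -1 * 3^(-1) * 5^(-1) * 11^(-1) * 17^1 * 29^(-1) * 199^1 = -3383/4785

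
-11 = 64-75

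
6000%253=181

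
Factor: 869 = 11^1 * 79^1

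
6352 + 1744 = 8096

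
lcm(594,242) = 6534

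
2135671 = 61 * 35011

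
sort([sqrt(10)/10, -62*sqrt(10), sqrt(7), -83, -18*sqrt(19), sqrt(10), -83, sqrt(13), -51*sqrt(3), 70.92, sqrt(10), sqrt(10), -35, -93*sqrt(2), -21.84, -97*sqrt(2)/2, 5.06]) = [-62*sqrt(10), -93*sqrt(2), -51*sqrt(3), -83, -83, -18*sqrt(19), -97*sqrt(2)/2, -35, -21.84, sqrt(10)/10, sqrt(7), sqrt(10), sqrt(10), sqrt(10), sqrt(13), 5.06, 70.92]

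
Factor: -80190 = -1*2^1*3^6*5^1*11^1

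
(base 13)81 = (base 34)33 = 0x69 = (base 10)105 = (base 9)126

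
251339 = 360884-109545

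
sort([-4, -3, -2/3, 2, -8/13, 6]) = [-4, -3, -2/3, -8/13, 2, 6]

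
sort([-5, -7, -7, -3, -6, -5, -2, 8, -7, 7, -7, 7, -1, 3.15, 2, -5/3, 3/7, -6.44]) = [-7, -7, -7, -7, -6.44, -6, -5, -5, -3, -2, -5/3, -1, 3/7, 2, 3.15, 7, 7, 8]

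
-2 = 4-6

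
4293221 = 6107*703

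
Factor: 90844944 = 2^4 * 3^1 * 79^1 * 23957^1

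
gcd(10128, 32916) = 2532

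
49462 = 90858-41396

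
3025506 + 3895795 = 6921301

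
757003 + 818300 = 1575303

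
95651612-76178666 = 19472946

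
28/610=14/305 ≈ 0.0459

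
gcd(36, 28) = 4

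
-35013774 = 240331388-275345162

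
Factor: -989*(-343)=7^3*23^1*43^1=339227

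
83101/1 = 83101 = 83101.00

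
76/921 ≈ 0.0825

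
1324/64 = 20 + 11/16 ≈ 20.69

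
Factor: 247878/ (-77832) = -1*2^ (-2)*23^ (-1)*293^1 = -293/92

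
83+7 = 90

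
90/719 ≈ 0.125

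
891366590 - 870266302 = 21100288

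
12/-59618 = -6/29809 ≈ -0.000201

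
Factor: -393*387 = -1*3^3*43^1*131^1 = -152091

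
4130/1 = 4130 = 4130.00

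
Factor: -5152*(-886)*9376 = 2^11*7^1*23^1*293^1*443^1 = 42798364672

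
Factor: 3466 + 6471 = 19^1 * 523^1 = 9937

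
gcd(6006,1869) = 21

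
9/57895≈0.000155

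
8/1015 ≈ 0.00788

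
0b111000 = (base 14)40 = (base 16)38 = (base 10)56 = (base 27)22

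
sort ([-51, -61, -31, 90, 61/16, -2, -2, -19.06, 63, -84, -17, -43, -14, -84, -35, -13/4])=[-84, -84, -61, -51, -43, -35, -31, -19.06, -17, -14, -13/4, -2, -2, 61/16, 63, 90]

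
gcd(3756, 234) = 6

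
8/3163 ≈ 0.00253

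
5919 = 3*1973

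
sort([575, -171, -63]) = [-171, -63, 575]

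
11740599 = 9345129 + 2395470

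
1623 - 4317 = -2694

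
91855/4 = 22963 + 3/4 = 22963.75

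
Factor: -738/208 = -1 * 2^(-3) * 3^2 * 13^(-1) * 41^1 = -369/104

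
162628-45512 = 117116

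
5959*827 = 4928093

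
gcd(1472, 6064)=16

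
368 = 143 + 225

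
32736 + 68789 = 101525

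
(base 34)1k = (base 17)33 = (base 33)1l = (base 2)110110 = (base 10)54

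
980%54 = 8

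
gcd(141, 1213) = 1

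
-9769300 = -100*97693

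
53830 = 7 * 7690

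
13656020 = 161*84820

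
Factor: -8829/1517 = -1 * 3^4 * 37^(-1) * 41^(-1) * 109^1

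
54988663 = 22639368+32349295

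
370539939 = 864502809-493962870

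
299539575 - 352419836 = -52880261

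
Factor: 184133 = 184133^1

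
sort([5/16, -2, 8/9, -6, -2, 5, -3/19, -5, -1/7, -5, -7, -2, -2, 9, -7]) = [-7, -7, -6, -5, -5, -2, -2, -2, -2, -3/19, -1/7, 5/16, 8/9, 5, 9]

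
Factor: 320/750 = 2^5*3^(-1)*5^(-2) = 32/75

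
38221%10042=8095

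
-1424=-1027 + -397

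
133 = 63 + 70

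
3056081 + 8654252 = 11710333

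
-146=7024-7170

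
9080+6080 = 15160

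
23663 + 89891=113554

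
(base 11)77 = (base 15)59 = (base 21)40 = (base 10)84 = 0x54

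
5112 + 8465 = 13577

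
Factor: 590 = 2^1 * 5^1 * 59^1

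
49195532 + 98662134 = 147857666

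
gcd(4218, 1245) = 3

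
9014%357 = 89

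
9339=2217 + 7122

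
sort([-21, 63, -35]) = [-35, -21, 63]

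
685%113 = 7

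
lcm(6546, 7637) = 45822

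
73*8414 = 614222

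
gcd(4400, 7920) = 880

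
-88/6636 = -22/1659 ≈ -0.0133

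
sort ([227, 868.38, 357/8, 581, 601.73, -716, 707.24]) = [-716, 357/8, 227, 581, 601.73, 707.24, 868.38]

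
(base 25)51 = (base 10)126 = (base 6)330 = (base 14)90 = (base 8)176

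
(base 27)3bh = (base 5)40001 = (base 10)2501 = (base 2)100111000101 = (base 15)b1b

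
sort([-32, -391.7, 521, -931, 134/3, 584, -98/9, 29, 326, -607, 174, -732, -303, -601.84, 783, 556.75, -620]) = [-931, -732, -620, -607, -601.84, -391.7, -303, -32, -98/9, 29, 134/3, 174, 326, 521, 556.75, 584, 783]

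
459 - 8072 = -7613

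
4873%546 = 505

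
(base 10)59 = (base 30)1t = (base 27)25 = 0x3b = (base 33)1q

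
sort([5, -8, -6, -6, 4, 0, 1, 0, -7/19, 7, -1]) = [-8, -6, -6, -1, -7/19, 0, 0, 1, 4, 5, 7]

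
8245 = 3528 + 4717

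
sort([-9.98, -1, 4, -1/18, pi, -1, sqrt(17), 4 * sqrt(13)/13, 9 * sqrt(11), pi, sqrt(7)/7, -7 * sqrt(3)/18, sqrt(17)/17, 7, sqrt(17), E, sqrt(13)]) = [-9.98, -1, -1, -7 * sqrt(3)/18, -1/18, sqrt(17)/17, sqrt(7)/7, 4 * sqrt(13)/13, E, pi, pi, sqrt(13), 4, sqrt(17), sqrt(17), 7, 9 * sqrt(11)]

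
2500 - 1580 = 920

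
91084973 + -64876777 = 26208196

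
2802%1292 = 218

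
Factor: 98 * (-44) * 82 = -1 * 2^4 * 7^2 * 11^1 * 41^1 = -353584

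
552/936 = 23/39 ≈ 0.590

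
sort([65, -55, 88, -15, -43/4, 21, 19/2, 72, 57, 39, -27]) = [-55, -27, -15, -43/4, 19/2, 21, 39, 57, 65, 72, 88]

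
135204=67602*2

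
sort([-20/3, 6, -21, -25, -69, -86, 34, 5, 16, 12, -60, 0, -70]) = [-86, -70, -69, -60, -25, -21, -20/3, 0, 5, 6, 12, 16, 34]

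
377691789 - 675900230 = -298208441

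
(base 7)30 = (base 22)l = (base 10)21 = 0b10101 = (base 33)l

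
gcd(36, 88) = 4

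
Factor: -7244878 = -1 * 2^1 * 3622439^1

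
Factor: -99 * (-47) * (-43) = -1 * 3^2 * 11^1 * 43^1 * 47^1 = -200079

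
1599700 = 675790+923910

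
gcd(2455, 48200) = 5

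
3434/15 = 228 + 14/15 ≈ 228.93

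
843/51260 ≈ 0.0164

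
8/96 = 1/12 ≈ 0.0833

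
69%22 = 3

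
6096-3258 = 2838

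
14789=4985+9804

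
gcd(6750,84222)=18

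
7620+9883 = 17503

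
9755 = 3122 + 6633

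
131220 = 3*43740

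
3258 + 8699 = 11957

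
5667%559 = 77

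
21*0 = 0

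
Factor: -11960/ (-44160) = 2^ (-4)*3^ (-1)*13^1 = 13/48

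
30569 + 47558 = 78127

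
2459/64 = 38 + 27/64 ≈ 38.42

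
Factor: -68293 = -1*31^1*2203^1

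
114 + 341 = 455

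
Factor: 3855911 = 79^1*48809^1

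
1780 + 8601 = 10381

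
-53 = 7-60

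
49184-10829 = 38355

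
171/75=2+7/25=2.28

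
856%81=46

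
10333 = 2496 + 7837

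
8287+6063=14350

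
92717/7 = 13245 + 2/7 ≈ 13245.29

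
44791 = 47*953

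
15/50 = 3/10 = 0.30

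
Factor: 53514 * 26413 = 2^1 * 3^3 * 61^1 * 433^1 * 991^1 = 1413465282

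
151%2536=151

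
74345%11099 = 7751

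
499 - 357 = 142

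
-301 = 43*(-7)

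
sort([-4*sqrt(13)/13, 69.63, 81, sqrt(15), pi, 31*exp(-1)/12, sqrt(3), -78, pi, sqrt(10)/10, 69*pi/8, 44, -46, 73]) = [-78, -46, -4*sqrt(13)/13, sqrt(10)/10, 31*exp(-1)/12, sqrt(3), pi, pi, sqrt(15), 69*pi/8, 44, 69.63, 73, 81]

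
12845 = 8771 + 4074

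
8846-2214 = 6632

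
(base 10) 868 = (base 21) 1k7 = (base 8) 1544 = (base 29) 10r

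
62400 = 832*75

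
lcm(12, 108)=108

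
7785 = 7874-89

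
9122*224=2043328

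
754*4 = 3016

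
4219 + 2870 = 7089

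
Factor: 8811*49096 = 2^3*3^2*11^1*17^1*19^2*89^1 = 432584856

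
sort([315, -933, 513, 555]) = [-933, 315, 513, 555]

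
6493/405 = 16 + 13/405 ≈ 16.03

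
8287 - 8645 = -358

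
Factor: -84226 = -1*2^1*23^1*1831^1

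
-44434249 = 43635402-88069651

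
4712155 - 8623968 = -3911813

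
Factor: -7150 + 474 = -1*2^2*1669^1 = -6676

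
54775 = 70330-15555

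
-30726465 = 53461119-84187584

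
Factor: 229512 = 2^3 * 3^1 * 73^1 * 131^1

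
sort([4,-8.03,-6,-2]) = [-8.03,-6,-2,4]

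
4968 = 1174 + 3794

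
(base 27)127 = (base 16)316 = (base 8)1426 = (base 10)790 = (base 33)nv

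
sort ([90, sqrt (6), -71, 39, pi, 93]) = [-71, sqrt (6), pi, 39, 90, 93]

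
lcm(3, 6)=6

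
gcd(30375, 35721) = 243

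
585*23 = 13455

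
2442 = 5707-3265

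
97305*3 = 291915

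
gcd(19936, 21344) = 32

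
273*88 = 24024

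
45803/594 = 77 + 65/594 ≈ 77.11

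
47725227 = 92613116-44887889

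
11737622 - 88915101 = -77177479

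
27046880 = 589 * 45920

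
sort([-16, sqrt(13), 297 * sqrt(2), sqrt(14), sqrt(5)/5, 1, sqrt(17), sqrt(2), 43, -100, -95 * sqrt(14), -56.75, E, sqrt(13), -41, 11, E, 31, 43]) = [-95 * sqrt(14), -100, -56.75, -41, -16, sqrt(5)/5, 1, sqrt(2), E, E, sqrt(13), sqrt(13), sqrt(14), sqrt(17), 11, 31, 43, 43, 297 * sqrt(2)]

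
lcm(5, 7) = 35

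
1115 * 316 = 352340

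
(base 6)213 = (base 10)81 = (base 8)121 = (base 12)69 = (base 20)41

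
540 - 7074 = -6534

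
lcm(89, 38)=3382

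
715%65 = 0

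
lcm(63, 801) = 5607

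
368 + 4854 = 5222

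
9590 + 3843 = 13433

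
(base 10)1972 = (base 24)3a4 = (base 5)30342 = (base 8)3664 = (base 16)7b4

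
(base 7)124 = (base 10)67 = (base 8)103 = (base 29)29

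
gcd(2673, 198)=99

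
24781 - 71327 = -46546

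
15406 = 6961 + 8445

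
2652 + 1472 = 4124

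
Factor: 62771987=83^1*756289^1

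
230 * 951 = 218730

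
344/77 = 4 + 36/77 ≈ 4.47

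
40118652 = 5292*7581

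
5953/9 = 661 + 4/9 ≈ 661.44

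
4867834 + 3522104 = 8389938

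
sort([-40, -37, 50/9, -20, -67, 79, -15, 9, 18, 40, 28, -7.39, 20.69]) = [-67, -40, -37, -20, -15, -7.39, 50/9, 9, 18, 20.69, 28, 40, 79]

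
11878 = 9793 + 2085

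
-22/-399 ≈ 0.0551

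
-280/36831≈-0.00760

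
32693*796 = 26023628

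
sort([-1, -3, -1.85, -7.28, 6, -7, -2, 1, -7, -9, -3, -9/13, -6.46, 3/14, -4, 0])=[-9, -7.28, -7, -7, -6.46, -4, -3, -3, -2, -1.85, -1, -9/13, 0, 3/14, 1, 6]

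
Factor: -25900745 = -1 * 5^1 * 13^1 * 398473^1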